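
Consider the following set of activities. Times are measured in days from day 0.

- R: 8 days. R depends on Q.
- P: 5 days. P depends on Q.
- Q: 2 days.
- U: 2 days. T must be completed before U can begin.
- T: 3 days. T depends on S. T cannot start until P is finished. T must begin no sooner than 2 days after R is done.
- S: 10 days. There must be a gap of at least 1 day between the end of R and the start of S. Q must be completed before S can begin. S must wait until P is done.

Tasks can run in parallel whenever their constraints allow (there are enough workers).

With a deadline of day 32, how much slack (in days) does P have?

Q has no prerequisites, so it starts at day 0 and finishes at day 2.
P cannot begin until Q (finishes day 2). It runs from day 2 to 2 + 5 = day 7.

Working backward from the deadline:
U must finish by day 32; it takes 2 days, so it must start by 32 − 2 = day 30.
Since U (must start by day 30) depends on it, T must finish by day 30. Backing off its 3-day duration gives a latest start of day 27.
S feeds into T (must start by day 27); so S must finish by day 27 and therefore start by day 17.
For P: S (must start by day 17); T (must start by day 27). The most restrictive is day 17; with a 5-day duration, P must start by day 12.
So P can start as early as day 2 and as late as day 12, giving 12 − 2 = 10 days of slack.

10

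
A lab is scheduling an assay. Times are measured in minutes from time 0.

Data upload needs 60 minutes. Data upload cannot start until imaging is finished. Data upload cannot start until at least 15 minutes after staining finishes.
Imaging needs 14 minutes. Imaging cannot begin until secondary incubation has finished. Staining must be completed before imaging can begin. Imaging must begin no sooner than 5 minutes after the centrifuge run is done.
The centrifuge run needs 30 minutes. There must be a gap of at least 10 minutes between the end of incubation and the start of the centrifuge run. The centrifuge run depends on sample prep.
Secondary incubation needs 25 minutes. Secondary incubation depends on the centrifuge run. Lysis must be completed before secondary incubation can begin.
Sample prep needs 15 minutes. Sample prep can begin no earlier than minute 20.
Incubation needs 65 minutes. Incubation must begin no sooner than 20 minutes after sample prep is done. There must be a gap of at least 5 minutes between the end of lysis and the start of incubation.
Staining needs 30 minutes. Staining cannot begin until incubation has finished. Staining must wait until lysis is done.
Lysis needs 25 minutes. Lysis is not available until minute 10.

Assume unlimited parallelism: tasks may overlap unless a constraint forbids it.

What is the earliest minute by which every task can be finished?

259

After its own release at minute 10, lysis can start at minute 10 and finishes at minute 35.
Sample prep cannot begin until its own release at minute 20. It runs from minute 20 to 20 + 15 = minute 35.
Incubation needs all of sample prep (finishes minute 35, plus 20-minute gap → minute 55); lysis (finishes minute 35, plus 5-minute gap → minute 40). That puts its earliest start at minute 55; it finishes at 55 + 65 = minute 120.
Staining has to wait for incubation (finishes minute 120); lysis (finishes minute 35). The latest of these is minute 120, so staining runs minute 120 to 120 + 30 = minute 150.
For the centrifuge run: incubation (finishes minute 120, plus 10-minute gap → minute 130); sample prep (finishes minute 35). Taking the maximum gives a start of minute 130, and it finishes at 130 + 30 = minute 160.
Secondary incubation needs all of the centrifuge run (finishes minute 160); lysis (finishes minute 35). That puts its earliest start at minute 160; it finishes at 160 + 25 = minute 185.
Imaging cannot start until secondary incubation (finishes minute 185); staining (finishes minute 150); the centrifuge run (finishes minute 160, plus 5-minute gap → minute 165). The controlling bound is minute 185, so imaging finishes at 185 + 14 = minute 199.
Data upload has to wait for imaging (finishes minute 199); staining (finishes minute 150, plus 15-minute gap → minute 165). The latest of these is minute 199, so data upload runs minute 199 to 199 + 60 = minute 259.
All tasks are finished once the last one completes. Finish times: Sample prep at 35, Lysis at 35, Incubation at 120, The centrifuge run at 160, Staining at 150, Secondary incubation at 185, Imaging at 199, Data upload at 259. The latest is minute 259.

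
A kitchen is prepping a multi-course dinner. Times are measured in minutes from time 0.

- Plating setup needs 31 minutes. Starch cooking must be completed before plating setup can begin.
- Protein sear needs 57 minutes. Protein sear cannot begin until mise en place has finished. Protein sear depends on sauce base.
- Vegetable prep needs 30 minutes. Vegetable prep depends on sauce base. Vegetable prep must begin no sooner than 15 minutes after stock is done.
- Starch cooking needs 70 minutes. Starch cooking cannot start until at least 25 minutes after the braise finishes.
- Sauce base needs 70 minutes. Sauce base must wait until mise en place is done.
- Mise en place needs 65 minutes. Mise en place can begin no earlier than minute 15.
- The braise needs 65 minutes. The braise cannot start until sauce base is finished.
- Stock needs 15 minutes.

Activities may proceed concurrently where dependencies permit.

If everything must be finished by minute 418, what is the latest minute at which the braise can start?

227

Plating setup must finish by minute 418; it takes 31 minutes, so it must start by 418 − 31 = minute 387.
Since plating setup (must start by minute 387) depends on it, starch cooking must finish by minute 387. Backing off its 70-minute duration gives a latest start of minute 317.
The braise has to be done before starch cooking (must start by minute 317, minus 25-minute gap → minute 292). That means finishing by minute 292, i.e. starting by 292 − 65 = minute 227.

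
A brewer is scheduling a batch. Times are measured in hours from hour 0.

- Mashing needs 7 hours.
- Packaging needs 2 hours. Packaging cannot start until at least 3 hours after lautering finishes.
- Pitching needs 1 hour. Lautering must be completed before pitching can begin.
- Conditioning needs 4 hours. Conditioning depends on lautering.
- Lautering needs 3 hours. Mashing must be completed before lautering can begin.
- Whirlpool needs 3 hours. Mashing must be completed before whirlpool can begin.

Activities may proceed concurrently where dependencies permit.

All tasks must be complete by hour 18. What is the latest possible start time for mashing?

3

Pitching must finish by hour 18; it takes 1 hour, so it must start by 18 − 1 = hour 17.
Conditioning has no dependents, so it just needs to finish by hour 18. Starting by 18 − 4 = hour 14 achieves that.
Packaging has no dependents, so it just needs to finish by hour 18. Starting by 18 − 2 = hour 16 achieves that.
Lautering has several dependents: pitching (must start by hour 17); conditioning (must start by hour 14); packaging (must start by hour 16, minus 3-hour gap → hour 13). The earliest of those limits is hour 13, so lautering must start by 13 − 3 = hour 10.
Whirlpool has no dependents, so it just needs to finish by hour 18. Starting by 18 − 3 = hour 15 achieves that.
For mashing: lautering (must start by hour 10); whirlpool (must start by hour 15). The most restrictive is hour 10; with a 7-hour duration, mashing must start by hour 3.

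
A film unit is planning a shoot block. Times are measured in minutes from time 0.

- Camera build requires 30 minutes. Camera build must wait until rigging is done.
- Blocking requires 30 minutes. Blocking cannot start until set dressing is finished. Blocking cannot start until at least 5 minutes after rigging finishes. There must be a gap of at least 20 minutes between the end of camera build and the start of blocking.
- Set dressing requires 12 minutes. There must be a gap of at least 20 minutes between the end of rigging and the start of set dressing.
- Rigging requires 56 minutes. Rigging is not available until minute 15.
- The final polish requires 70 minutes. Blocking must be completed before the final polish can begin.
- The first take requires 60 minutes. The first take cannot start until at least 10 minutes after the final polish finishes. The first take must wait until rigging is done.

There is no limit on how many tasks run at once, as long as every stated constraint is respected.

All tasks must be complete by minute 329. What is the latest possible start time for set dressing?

147

To finish by minute 329, the first take (duration 60) must start no later than minute 269.
The final polish must finish before the first take (must start by minute 269, minus 10-minute gap → minute 259). With a 70-minute duration, the final polish must start by 259 − 70 = minute 189.
Blocking has to be done before the final polish (must start by minute 189). That means finishing by minute 189, i.e. starting by 189 − 30 = minute 159.
Set dressing must finish before blocking (must start by minute 159). With a 12-minute duration, set dressing must start by 159 − 12 = minute 147.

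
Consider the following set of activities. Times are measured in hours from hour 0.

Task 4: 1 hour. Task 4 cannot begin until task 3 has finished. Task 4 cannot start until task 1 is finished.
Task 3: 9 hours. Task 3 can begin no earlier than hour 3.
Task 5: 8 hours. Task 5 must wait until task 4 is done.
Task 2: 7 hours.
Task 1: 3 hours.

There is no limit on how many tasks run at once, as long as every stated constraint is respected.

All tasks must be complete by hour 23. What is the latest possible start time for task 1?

11

Nothing follows task 5; the deadline of hour 23 is its only limit. It must start by 23 − 8 = hour 15.
Since task 5 (must start by hour 15) depends on it, task 4 must finish by hour 15. Backing off its 1-hour duration gives a latest start of hour 14.
Task 1 must finish before task 4 (must start by hour 14). With a 3-hour duration, task 1 must start by 14 − 3 = hour 11.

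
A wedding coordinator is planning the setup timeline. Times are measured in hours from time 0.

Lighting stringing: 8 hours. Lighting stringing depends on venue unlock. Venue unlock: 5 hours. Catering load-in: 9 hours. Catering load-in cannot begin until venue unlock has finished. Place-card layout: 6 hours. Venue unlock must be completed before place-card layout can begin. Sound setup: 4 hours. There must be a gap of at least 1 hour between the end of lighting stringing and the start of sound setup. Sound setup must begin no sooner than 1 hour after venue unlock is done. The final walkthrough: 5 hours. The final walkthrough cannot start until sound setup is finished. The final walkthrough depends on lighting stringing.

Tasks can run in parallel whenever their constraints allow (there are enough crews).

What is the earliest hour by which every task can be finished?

23

Venue unlock has no prerequisites, so it starts at hour 0 and finishes at hour 5.
Place-card layout cannot begin until venue unlock (finishes hour 5). It runs from hour 5 to 5 + 6 = hour 11.
Catering load-in cannot begin until venue unlock (finishes hour 5). It runs from hour 5 to 5 + 9 = hour 14.
After venue unlock (finishes hour 5), lighting stringing can start at hour 5 and finishes at hour 13.
Sound setup cannot start until lighting stringing (finishes hour 13, plus 1-hour gap → hour 14); venue unlock (finishes hour 5, plus 1-hour gap → hour 6). The controlling bound is hour 14, so sound setup finishes at 14 + 4 = hour 18.
The final walkthrough needs all of sound setup (finishes hour 18); lighting stringing (finishes hour 13). That puts its earliest start at hour 18; it finishes at 18 + 5 = hour 23.
All tasks are finished once the last one completes. Finish times: Venue unlock at 5, Lighting stringing at 13, Sound setup at 18, Catering load-in at 14, Place-card layout at 11, The final walkthrough at 23. The latest is hour 23.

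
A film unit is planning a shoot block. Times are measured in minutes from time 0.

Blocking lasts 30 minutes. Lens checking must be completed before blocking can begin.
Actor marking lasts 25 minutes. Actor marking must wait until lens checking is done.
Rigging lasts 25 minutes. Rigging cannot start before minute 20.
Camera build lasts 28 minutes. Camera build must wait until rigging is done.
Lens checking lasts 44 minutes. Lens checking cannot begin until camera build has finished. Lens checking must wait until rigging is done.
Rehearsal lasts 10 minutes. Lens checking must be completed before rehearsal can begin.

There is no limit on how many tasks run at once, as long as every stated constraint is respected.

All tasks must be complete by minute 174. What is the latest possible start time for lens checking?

Blocking must finish by minute 174; it takes 30 minutes, so it must start by 174 − 30 = minute 144.
Nothing follows actor marking; the deadline of minute 174 is its only limit. It must start by 174 − 25 = minute 149.
To finish by minute 174, rehearsal (duration 10) must start no later than minute 164.
Lens checking feeds blocking (must start by minute 144); actor marking (must start by minute 149); rehearsal (must start by minute 164). Taking the minimum, lens checking must finish by minute 144 and start by 144 − 44 = minute 100.

100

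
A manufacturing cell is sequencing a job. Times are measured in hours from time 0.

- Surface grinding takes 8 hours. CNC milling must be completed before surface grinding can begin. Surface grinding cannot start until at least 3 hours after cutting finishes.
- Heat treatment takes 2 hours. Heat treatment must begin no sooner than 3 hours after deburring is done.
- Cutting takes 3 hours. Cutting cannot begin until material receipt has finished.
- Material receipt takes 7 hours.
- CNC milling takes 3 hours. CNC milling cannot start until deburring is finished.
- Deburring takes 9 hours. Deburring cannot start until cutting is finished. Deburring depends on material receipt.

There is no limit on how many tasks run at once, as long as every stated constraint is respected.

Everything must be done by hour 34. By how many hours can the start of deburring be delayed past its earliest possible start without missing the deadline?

4

Nothing blocks material receipt, so it runs from hour 0 to hour 7.
Cutting cannot begin until material receipt (finishes hour 7). It runs from hour 7 to 7 + 3 = hour 10.
Deburring cannot start until cutting (finishes hour 10); material receipt (finishes hour 7). The controlling bound is hour 10, so deburring finishes at 10 + 9 = hour 19.

Working backward from the deadline:
To finish by hour 34, surface grinding (duration 8) must start no later than hour 26.
CNC milling has to be done before surface grinding (must start by hour 26). That means finishing by hour 26, i.e. starting by 26 − 3 = hour 23.
Nothing follows heat treatment; the deadline of hour 34 is its only limit. It must start by 34 − 2 = hour 32.
Deburring must finish in time for CNC milling (must start by hour 23); heat treatment (must start by hour 32, minus 3-hour gap → hour 29). The tightest is hour 23, so deburring must start by 23 − 9 = hour 14.
So deburring can start as early as hour 10 and as late as hour 14, giving 14 − 10 = 4 hours of slack.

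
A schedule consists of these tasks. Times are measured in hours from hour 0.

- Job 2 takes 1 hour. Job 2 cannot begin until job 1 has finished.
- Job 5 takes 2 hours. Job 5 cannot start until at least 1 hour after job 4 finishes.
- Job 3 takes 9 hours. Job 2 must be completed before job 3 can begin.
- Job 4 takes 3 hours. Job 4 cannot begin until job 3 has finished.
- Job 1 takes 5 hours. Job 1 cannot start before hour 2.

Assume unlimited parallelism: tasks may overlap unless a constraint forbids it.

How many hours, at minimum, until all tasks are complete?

23

After its own release at hour 2, job 1 can start at hour 2 and finishes at hour 7.
After job 1 (finishes hour 7), job 2 can start at hour 7 and finishes at hour 8.
Job 3 cannot begin until job 2 (finishes hour 8). It runs from hour 8 to 8 + 9 = hour 17.
Job 4 cannot begin until job 3 (finishes hour 17). It runs from hour 17 to 17 + 3 = hour 20.
Job 5 waits on job 4 (finishes hour 20, plus 1-hour gap → hour 21), so it starts at hour 21 and finishes at 21 + 2 = hour 23.
All tasks are finished once the last one completes. Finish times: Job 1 at 7, Job 2 at 8, Job 3 at 17, Job 4 at 20, Job 5 at 23. The latest is hour 23.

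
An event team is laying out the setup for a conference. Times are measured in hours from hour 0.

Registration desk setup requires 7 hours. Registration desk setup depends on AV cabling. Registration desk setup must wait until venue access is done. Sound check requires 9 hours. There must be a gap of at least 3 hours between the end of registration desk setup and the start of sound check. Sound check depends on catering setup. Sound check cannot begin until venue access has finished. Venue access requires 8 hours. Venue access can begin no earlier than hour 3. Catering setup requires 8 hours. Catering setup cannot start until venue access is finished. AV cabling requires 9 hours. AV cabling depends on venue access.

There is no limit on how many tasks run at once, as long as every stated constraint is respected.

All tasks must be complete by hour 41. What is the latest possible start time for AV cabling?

13

To finish by hour 41, sound check (duration 9) must start no later than hour 32.
Registration desk setup feeds into sound check (must start by hour 32, minus 3-hour gap → hour 29); so registration desk setup must finish by hour 29 and therefore start by hour 22.
AV cabling feeds into registration desk setup (must start by hour 22); so AV cabling must finish by hour 22 and therefore start by hour 13.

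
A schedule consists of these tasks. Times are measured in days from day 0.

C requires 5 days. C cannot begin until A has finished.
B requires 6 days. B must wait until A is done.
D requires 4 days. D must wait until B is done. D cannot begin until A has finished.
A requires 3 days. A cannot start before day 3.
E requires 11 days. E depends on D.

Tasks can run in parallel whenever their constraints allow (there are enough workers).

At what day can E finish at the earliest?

27

After its own release at day 3, A can start at day 3 and finishes at day 6.
After A (finishes day 6), B can start at day 6 and finishes at day 12.
D needs all of B (finishes day 12); A (finishes day 6). That puts its earliest start at day 12; it finishes at 12 + 4 = day 16.
E cannot begin until D (finishes day 16). It runs from day 16 to 16 + 11 = day 27.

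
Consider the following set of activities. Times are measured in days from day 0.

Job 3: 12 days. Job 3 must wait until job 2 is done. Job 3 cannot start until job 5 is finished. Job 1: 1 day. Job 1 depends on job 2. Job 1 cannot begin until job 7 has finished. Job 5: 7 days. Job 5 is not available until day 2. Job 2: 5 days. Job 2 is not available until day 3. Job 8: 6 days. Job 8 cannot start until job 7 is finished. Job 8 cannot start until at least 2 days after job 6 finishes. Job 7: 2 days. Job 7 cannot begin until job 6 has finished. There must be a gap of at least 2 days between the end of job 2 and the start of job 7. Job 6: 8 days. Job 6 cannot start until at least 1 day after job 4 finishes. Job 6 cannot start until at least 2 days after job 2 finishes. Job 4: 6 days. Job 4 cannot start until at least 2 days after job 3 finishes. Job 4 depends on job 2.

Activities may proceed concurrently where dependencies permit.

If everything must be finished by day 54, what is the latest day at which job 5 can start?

Nothing follows job 1; the deadline of day 54 is its only limit. It must start by 54 − 1 = day 53.
Job 8 has no dependents, so it just needs to finish by day 54. Starting by 54 − 6 = day 48 achieves that.
Job 7 feeds job 1 (must start by day 53); job 8 (must start by day 48). Taking the minimum, job 7 must finish by day 48 and start by 48 − 2 = day 46.
Job 6 has several dependents: job 7 (must start by day 46); job 8 (must start by day 48, minus 2-day gap → day 46). The earliest of those limits is day 46, so job 6 must start by 46 − 8 = day 38.
Job 4 has to be done before job 6 (must start by day 38, minus 1-day gap → day 37). That means finishing by day 37, i.e. starting by 37 − 6 = day 31.
Job 3 feeds into job 4 (must start by day 31, minus 2-day gap → day 29); so job 3 must finish by day 29 and therefore start by day 17.
Job 5 must finish before job 3 (must start by day 17). With a 7-day duration, job 5 must start by 17 − 7 = day 10.

10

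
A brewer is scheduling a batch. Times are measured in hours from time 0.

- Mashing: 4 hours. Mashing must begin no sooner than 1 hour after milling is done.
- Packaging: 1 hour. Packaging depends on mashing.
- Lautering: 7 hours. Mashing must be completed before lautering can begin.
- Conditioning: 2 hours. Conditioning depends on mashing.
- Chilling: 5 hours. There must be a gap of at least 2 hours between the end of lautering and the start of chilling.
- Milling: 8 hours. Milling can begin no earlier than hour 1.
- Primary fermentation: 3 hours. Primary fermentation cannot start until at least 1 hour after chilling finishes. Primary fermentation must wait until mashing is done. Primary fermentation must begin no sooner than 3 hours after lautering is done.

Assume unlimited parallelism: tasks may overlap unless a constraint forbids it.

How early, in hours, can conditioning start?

14

Milling waits on its own release at hour 1, so it starts at hour 1 and finishes at 1 + 8 = hour 9.
Mashing cannot begin until milling (finishes hour 9, plus 1-hour gap → hour 10). It runs from hour 10 to 10 + 4 = hour 14.
Conditioning waits on mashing (finishes hour 14), so the earliest it can start is hour 14.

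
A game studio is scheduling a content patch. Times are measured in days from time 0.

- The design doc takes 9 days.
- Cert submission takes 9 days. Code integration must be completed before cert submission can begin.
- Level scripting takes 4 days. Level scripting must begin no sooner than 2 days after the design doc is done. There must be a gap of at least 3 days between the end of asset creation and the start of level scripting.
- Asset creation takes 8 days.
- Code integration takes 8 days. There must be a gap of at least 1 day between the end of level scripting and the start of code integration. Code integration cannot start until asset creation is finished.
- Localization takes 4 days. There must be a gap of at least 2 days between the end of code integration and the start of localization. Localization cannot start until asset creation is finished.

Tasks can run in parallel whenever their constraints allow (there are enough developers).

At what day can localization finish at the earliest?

30

Asset creation can start immediately at day 0; it finishes at day 8.
Nothing blocks the design doc, so it runs from day 0 to day 9.
Level scripting cannot start until the design doc (finishes day 9, plus 2-day gap → day 11); asset creation (finishes day 8, plus 3-day gap → day 11). The controlling bound is day 11, so level scripting finishes at 11 + 4 = day 15.
Code integration has to wait for level scripting (finishes day 15, plus 1-day gap → day 16); asset creation (finishes day 8). The latest of these is day 16, so code integration runs day 16 to 16 + 8 = day 24.
For localization: code integration (finishes day 24, plus 2-day gap → day 26); asset creation (finishes day 8). Taking the maximum gives a start of day 26, and it finishes at 26 + 4 = day 30.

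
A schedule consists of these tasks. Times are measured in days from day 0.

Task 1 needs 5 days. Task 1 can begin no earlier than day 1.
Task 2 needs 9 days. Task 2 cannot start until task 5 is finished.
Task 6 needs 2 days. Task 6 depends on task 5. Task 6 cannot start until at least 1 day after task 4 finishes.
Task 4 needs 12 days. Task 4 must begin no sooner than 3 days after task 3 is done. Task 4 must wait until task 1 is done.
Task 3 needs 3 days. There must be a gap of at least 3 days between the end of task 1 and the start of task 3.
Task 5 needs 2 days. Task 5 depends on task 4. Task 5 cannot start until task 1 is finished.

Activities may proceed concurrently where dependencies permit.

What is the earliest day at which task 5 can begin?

Task 1 cannot begin until its own release at day 1. It runs from day 1 to 1 + 5 = day 6.
After task 1 (finishes day 6, plus 3-day gap → day 9), task 3 can start at day 9 and finishes at day 12.
Task 4 needs all of task 3 (finishes day 12, plus 3-day gap → day 15); task 1 (finishes day 6). That puts its earliest start at day 15; it finishes at 15 + 12 = day 27.
Task 5 waits on task 4 (finishes day 27); task 1 (finishes day 6). The latest of these is day 27, which is the earliest task 5 can start.

27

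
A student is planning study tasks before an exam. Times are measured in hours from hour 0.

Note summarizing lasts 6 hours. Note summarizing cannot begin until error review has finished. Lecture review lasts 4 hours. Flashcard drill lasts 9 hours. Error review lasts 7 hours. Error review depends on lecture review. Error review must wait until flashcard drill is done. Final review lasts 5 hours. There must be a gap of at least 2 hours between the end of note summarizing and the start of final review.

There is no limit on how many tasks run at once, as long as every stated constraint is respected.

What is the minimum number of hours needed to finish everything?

29

Nothing blocks flashcard drill, so it runs from hour 0 to hour 9.
Lecture review has no prerequisites, so it starts at hour 0 and finishes at hour 4.
Error review needs all of lecture review (finishes hour 4); flashcard drill (finishes hour 9). That puts its earliest start at hour 9; it finishes at 9 + 7 = hour 16.
Note summarizing cannot begin until error review (finishes hour 16). It runs from hour 16 to 16 + 6 = hour 22.
After note summarizing (finishes hour 22, plus 2-hour gap → hour 24), final review can start at hour 24 and finishes at hour 29.
All tasks are finished once the last one completes. Finish times: Lecture review at 4, Flashcard drill at 9, Error review at 16, Note summarizing at 22, Final review at 29. The latest is hour 29.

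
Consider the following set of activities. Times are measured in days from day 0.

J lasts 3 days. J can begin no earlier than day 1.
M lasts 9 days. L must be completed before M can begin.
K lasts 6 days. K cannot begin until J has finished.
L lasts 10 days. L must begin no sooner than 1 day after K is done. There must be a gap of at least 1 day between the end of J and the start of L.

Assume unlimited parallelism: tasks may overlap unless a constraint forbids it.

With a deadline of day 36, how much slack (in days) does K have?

After its own release at day 1, J can start at day 1 and finishes at day 4.
K cannot begin until J (finishes day 4). It runs from day 4 to 4 + 6 = day 10.

Working backward from the deadline:
Nothing follows M; the deadline of day 36 is its only limit. It must start by 36 − 9 = day 27.
Since M (must start by day 27) depends on it, L must finish by day 27. Backing off its 10-day duration gives a latest start of day 17.
Since L (must start by day 17, minus 1-day gap → day 16) depends on it, K must finish by day 16. Backing off its 6-day duration gives a latest start of day 10.
So K can start as early as day 4 and as late as day 10, giving 10 − 4 = 6 days of slack.

6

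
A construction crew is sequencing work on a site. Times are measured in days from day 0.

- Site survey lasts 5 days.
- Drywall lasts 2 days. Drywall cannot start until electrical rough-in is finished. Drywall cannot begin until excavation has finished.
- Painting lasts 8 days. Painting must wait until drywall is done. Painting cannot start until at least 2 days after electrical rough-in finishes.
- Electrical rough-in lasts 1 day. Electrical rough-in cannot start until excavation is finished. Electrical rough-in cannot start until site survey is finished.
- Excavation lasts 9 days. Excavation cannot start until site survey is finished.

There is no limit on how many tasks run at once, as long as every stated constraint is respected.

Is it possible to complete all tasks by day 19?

Nothing blocks site survey, so it runs from day 0 to day 5.
After site survey (finishes day 5), excavation can start at day 5 and finishes at day 14.
Electrical rough-in needs all of excavation (finishes day 14); site survey (finishes day 5). That puts its earliest start at day 14; it finishes at 14 + 1 = day 15.
Drywall needs all of electrical rough-in (finishes day 15); excavation (finishes day 14). That puts its earliest start at day 15; it finishes at 15 + 2 = day 17.
Painting has to wait for drywall (finishes day 17); electrical rough-in (finishes day 15, plus 2-day gap → day 17). The latest of these is day 17, so painting runs day 17 to 17 + 8 = day 25.
The earliest everything can be done is day 25, which is after the deadline of 19, so it is not possible.

No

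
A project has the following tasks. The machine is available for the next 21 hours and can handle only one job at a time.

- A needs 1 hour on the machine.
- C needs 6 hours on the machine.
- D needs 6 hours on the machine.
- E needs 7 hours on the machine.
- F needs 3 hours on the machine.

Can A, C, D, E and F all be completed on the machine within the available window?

Running back to back, the jobs need 1 + 6 + 6 + 7 + 3 = 23 hours on the machine.
Since 23 > 21, they cannot all fit.

No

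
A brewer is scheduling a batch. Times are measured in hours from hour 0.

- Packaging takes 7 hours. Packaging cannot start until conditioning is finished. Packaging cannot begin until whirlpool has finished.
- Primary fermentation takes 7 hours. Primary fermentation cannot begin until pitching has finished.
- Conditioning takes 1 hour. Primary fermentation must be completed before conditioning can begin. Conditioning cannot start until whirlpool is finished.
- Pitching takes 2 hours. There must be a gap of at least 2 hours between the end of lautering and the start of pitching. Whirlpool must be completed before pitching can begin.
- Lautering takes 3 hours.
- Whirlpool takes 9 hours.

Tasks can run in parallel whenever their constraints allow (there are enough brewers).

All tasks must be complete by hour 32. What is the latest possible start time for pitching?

Packaging has no dependents, so it just needs to finish by hour 32. Starting by 32 − 7 = hour 25 achieves that.
Conditioning must finish before packaging (must start by hour 25). With a 1-hour duration, conditioning must start by 25 − 1 = hour 24.
Primary fermentation has to be done before conditioning (must start by hour 24). That means finishing by hour 24, i.e. starting by 24 − 7 = hour 17.
Since primary fermentation (must start by hour 17) depends on it, pitching must finish by hour 17. Backing off its 2-hour duration gives a latest start of hour 15.

15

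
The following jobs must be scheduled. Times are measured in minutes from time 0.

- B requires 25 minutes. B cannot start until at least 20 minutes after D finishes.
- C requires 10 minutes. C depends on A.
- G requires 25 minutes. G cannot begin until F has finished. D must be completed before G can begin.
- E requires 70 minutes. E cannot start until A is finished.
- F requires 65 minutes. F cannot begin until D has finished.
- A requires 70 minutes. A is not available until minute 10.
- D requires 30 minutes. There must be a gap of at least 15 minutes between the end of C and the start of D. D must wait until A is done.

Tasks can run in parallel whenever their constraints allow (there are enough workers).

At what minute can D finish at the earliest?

135

A waits on its own release at minute 10, so it starts at minute 10 and finishes at 10 + 70 = minute 80.
After A (finishes minute 80), C can start at minute 80 and finishes at minute 90.
D has to wait for C (finishes minute 90, plus 15-minute gap → minute 105); A (finishes minute 80). The latest of these is minute 105, so D runs minute 105 to 105 + 30 = minute 135.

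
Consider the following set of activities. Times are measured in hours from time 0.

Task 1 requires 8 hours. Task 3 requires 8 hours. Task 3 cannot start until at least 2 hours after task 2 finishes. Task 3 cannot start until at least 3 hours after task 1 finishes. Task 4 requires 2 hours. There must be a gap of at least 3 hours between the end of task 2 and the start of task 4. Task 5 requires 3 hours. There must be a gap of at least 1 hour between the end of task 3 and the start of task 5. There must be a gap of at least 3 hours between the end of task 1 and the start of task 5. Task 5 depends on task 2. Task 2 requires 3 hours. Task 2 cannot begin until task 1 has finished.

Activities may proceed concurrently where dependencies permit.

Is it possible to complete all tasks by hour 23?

Task 1 can start immediately at hour 0; it finishes at hour 8.
Task 2 waits on task 1 (finishes hour 8), so it starts at hour 8 and finishes at 8 + 3 = hour 11.
Task 4 waits on task 2 (finishes hour 11, plus 3-hour gap → hour 14), so it starts at hour 14 and finishes at 14 + 2 = hour 16.
Task 3 has to wait for task 2 (finishes hour 11, plus 2-hour gap → hour 13); task 1 (finishes hour 8, plus 3-hour gap → hour 11). The latest of these is hour 13, so task 3 runs hour 13 to 13 + 8 = hour 21.
Task 5 cannot start until task 3 (finishes hour 21, plus 1-hour gap → hour 22); task 1 (finishes hour 8, plus 3-hour gap → hour 11); task 2 (finishes hour 11). The controlling bound is hour 22, so task 5 finishes at 22 + 3 = hour 25.
The earliest everything can be done is hour 25, which is after the deadline of 23, so it is not possible.

No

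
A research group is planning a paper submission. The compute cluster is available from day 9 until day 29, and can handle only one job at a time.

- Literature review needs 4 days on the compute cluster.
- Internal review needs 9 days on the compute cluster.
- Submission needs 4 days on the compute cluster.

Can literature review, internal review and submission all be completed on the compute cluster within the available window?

The compute cluster window is 29 − 9 = 20 days.
Running back to back, the jobs need 4 + 9 + 4 = 17 days on the compute cluster.
Since 17 ≤ 20, they fit within the window.

Yes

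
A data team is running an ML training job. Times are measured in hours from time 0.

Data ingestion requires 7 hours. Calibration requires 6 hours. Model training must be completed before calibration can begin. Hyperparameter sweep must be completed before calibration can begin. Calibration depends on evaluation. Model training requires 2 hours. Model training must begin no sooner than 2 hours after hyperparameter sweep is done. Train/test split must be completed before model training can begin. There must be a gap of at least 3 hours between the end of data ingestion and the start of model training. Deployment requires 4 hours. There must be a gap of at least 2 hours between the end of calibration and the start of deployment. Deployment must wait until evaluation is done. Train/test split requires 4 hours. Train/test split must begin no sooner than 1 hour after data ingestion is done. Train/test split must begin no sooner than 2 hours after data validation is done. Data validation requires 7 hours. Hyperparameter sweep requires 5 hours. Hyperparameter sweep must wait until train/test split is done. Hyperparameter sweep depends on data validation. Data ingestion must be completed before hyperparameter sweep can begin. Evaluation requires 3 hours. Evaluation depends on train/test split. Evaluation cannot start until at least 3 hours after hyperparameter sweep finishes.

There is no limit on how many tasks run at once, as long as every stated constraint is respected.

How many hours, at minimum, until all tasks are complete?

36

Data validation can start immediately at hour 0; it finishes at hour 7.
Data ingestion can start immediately at hour 0; it finishes at hour 7.
Train/test split needs all of data ingestion (finishes hour 7, plus 1-hour gap → hour 8); data validation (finishes hour 7, plus 2-hour gap → hour 9). That puts its earliest start at hour 9; it finishes at 9 + 4 = hour 13.
For hyperparameter sweep: train/test split (finishes hour 13); data validation (finishes hour 7); data ingestion (finishes hour 7). Taking the maximum gives a start of hour 13, and it finishes at 13 + 5 = hour 18.
Evaluation needs all of train/test split (finishes hour 13); hyperparameter sweep (finishes hour 18, plus 3-hour gap → hour 21). That puts its earliest start at hour 21; it finishes at 21 + 3 = hour 24.
For model training: hyperparameter sweep (finishes hour 18, plus 2-hour gap → hour 20); train/test split (finishes hour 13); data ingestion (finishes hour 7, plus 3-hour gap → hour 10). Taking the maximum gives a start of hour 20, and it finishes at 20 + 2 = hour 22.
For calibration: model training (finishes hour 22); hyperparameter sweep (finishes hour 18); evaluation (finishes hour 24). Taking the maximum gives a start of hour 24, and it finishes at 24 + 6 = hour 30.
Deployment needs all of calibration (finishes hour 30, plus 2-hour gap → hour 32); evaluation (finishes hour 24). That puts its earliest start at hour 32; it finishes at 32 + 4 = hour 36.
All tasks are finished once the last one completes. Finish times: Data ingestion at 7, Data validation at 7, Train/test split at 13, Hyperparameter sweep at 18, Model training at 22, Evaluation at 24, Calibration at 30, Deployment at 36. The latest is hour 36.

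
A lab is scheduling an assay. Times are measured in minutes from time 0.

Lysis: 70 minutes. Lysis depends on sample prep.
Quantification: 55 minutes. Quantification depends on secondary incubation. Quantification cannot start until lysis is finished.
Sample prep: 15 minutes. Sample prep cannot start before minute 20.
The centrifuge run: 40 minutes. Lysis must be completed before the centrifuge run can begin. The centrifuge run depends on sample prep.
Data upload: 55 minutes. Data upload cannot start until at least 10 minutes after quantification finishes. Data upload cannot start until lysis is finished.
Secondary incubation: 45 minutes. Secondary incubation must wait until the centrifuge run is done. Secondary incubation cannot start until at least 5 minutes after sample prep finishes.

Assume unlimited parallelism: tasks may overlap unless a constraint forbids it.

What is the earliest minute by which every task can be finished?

310

Sample prep cannot begin until its own release at minute 20. It runs from minute 20 to 20 + 15 = minute 35.
Lysis waits on sample prep (finishes minute 35), so it starts at minute 35 and finishes at 35 + 70 = minute 105.
For the centrifuge run: lysis (finishes minute 105); sample prep (finishes minute 35). Taking the maximum gives a start of minute 105, and it finishes at 105 + 40 = minute 145.
For secondary incubation: the centrifuge run (finishes minute 145); sample prep (finishes minute 35, plus 5-minute gap → minute 40). Taking the maximum gives a start of minute 145, and it finishes at 145 + 45 = minute 190.
Quantification needs all of secondary incubation (finishes minute 190); lysis (finishes minute 105). That puts its earliest start at minute 190; it finishes at 190 + 55 = minute 245.
Data upload has to wait for quantification (finishes minute 245, plus 10-minute gap → minute 255); lysis (finishes minute 105). The latest of these is minute 255, so data upload runs minute 255 to 255 + 55 = minute 310.
All tasks are finished once the last one completes. Finish times: Sample prep at 35, Lysis at 105, The centrifuge run at 145, Secondary incubation at 190, Quantification at 245, Data upload at 310. The latest is minute 310.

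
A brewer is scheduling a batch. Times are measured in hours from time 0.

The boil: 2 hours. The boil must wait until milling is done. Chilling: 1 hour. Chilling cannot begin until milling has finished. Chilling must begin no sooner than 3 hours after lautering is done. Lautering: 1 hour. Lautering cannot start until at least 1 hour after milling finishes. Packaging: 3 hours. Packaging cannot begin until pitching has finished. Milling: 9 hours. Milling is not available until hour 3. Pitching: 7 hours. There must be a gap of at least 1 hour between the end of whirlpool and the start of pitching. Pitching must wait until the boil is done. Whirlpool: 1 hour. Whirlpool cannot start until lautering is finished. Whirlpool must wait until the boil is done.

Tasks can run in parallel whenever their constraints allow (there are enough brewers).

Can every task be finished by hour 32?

After its own release at hour 3, milling can start at hour 3 and finishes at hour 12.
After milling (finishes hour 12), the boil can start at hour 12 and finishes at hour 14.
Lautering cannot begin until milling (finishes hour 12, plus 1-hour gap → hour 13). It runs from hour 13 to 13 + 1 = hour 14.
Chilling has to wait for milling (finishes hour 12); lautering (finishes hour 14, plus 3-hour gap → hour 17). The latest of these is hour 17, so chilling runs hour 17 to 17 + 1 = hour 18.
Whirlpool has to wait for lautering (finishes hour 14); the boil (finishes hour 14). The latest of these is hour 14, so whirlpool runs hour 14 to 14 + 1 = hour 15.
Pitching cannot start until whirlpool (finishes hour 15, plus 1-hour gap → hour 16); the boil (finishes hour 14). The controlling bound is hour 16, so pitching finishes at 16 + 7 = hour 23.
Packaging waits on pitching (finishes hour 23), so it starts at hour 23 and finishes at 23 + 3 = hour 26.
Every task is finished by hour 26, which is no later than the deadline of 32, so the schedule is feasible.

Yes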